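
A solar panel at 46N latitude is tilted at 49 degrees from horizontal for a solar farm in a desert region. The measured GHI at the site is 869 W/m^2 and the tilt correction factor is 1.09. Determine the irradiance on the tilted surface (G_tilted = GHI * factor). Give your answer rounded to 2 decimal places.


Identify the given values:
  GHI = 869 W/m^2, tilt correction factor = 1.09
Apply the formula G_tilted = GHI * factor:
  G_tilted = 869 * 1.09
  G_tilted = 947.21 W/m^2

947.21


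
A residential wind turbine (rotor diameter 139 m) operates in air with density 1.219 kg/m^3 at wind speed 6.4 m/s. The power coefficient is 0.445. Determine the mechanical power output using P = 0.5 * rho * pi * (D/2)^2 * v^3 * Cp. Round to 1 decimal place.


Step 1 -- Compute swept area:
  A = pi * (D/2)^2 = pi * (139/2)^2 = 15174.68 m^2
Step 2 -- Apply wind power equation:
  P = 0.5 * rho * A * v^3 * Cp
  v^3 = 6.4^3 = 262.144
  P = 0.5 * 1.219 * 15174.68 * 262.144 * 0.445
  P = 1078929.6 W

1078929.6


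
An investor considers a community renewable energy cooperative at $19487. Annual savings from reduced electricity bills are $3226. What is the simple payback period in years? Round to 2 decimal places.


Simple payback period = initial cost / annual savings
Payback = 19487 / 3226
Payback = 6.04 years

6.04


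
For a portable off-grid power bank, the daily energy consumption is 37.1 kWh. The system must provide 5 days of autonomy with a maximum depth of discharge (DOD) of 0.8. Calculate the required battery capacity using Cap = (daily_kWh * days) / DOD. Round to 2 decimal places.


Total energy needed = daily * days = 37.1 * 5 = 185.5 kWh
Account for depth of discharge:
  Cap = total_energy / DOD = 185.5 / 0.8
  Cap = 231.88 kWh

231.88


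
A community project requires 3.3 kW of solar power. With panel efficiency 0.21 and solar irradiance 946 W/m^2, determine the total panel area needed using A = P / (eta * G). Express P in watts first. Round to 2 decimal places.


Convert target power to watts: P = 3.3 * 1000 = 3300.0 W
Compute denominator: eta * G = 0.21 * 946 = 198.66
Required area A = P / (eta * G) = 3300.0 / 198.66
A = 16.61 m^2

16.61


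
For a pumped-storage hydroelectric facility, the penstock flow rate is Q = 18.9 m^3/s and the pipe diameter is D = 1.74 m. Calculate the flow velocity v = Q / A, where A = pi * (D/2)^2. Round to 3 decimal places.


Compute pipe cross-sectional area:
  A = pi * (D/2)^2 = pi * (1.74/2)^2 = 2.3779 m^2
Calculate velocity:
  v = Q / A = 18.9 / 2.3779
  v = 7.948 m/s

7.948


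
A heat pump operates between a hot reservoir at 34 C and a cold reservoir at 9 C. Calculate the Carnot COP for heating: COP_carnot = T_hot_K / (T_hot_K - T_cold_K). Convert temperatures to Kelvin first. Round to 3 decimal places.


Convert to Kelvin:
  T_hot = 34 + 273.15 = 307.15 K
  T_cold = 9 + 273.15 = 282.15 K
Apply Carnot COP formula:
  COP = T_hot_K / (T_hot_K - T_cold_K) = 307.15 / 25.0
  COP = 12.286

12.286


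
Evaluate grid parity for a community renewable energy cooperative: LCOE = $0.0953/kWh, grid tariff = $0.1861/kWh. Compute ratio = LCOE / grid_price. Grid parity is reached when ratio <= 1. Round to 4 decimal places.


Compare LCOE to grid price:
  LCOE = $0.0953/kWh, Grid price = $0.1861/kWh
  Ratio = LCOE / grid_price = 0.0953 / 0.1861 = 0.5121
  Grid parity achieved (ratio <= 1)? yes

0.5121


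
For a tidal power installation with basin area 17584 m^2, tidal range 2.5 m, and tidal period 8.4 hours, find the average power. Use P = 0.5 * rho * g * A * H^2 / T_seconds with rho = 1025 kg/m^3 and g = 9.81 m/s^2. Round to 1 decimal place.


Convert period to seconds: T = 8.4 * 3600 = 30240.0 s
H^2 = 2.5^2 = 6.25
P = 0.5 * rho * g * A * H^2 / T
P = 0.5 * 1025 * 9.81 * 17584 * 6.25 / 30240.0
P = 18271.7 W

18271.7


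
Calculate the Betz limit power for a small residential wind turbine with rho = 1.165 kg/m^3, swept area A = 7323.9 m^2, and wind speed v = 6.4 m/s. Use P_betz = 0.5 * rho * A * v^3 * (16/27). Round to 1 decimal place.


The Betz coefficient Cp_max = 16/27 = 0.5926
v^3 = 6.4^3 = 262.144
P_betz = 0.5 * rho * A * v^3 * Cp_max
P_betz = 0.5 * 1.165 * 7323.9 * 262.144 * 0.5926
P_betz = 662726.7 W

662726.7


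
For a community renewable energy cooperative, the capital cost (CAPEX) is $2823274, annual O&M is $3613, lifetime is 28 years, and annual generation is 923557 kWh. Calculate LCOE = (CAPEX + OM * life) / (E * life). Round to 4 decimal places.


Total cost = CAPEX + OM * lifetime = 2823274 + 3613 * 28 = 2823274 + 101164 = 2924438
Total generation = annual * lifetime = 923557 * 28 = 25859596 kWh
LCOE = 2924438 / 25859596
LCOE = 0.1131 $/kWh

0.1131


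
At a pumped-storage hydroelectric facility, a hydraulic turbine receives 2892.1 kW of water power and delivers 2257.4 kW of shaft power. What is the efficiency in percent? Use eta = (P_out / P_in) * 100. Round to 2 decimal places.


Turbine efficiency = (output power / input power) * 100
eta = (2257.4 / 2892.1) * 100
eta = 78.05%

78.05


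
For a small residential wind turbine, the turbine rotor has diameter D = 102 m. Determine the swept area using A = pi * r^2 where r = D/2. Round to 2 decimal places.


Compute the rotor radius:
  r = D / 2 = 102 / 2 = 51.0 m
Calculate swept area:
  A = pi * r^2 = pi * 51.0^2
  A = 8171.28 m^2

8171.28


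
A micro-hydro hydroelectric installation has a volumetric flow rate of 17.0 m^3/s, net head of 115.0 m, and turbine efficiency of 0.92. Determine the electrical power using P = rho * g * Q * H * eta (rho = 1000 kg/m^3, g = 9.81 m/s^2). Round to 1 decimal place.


Apply the hydropower formula P = rho * g * Q * H * eta
rho * g = 1000 * 9.81 = 9810.0
P = 9810.0 * 17.0 * 115.0 * 0.92
P = 17644266.0 W

17644266.0


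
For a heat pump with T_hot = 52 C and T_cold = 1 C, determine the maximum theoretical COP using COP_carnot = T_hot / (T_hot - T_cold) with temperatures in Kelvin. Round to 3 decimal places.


Convert to Kelvin:
  T_hot = 52 + 273.15 = 325.15 K
  T_cold = 1 + 273.15 = 274.15 K
Apply Carnot COP formula:
  COP = T_hot_K / (T_hot_K - T_cold_K) = 325.15 / 51.0
  COP = 6.375

6.375


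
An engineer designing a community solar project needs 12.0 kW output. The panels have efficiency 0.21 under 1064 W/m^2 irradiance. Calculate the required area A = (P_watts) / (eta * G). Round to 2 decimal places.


Convert target power to watts: P = 12.0 * 1000 = 12000.0 W
Compute denominator: eta * G = 0.21 * 1064 = 223.44
Required area A = P / (eta * G) = 12000.0 / 223.44
A = 53.71 m^2

53.71


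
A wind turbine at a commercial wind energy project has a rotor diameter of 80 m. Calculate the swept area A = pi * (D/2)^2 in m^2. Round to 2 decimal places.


Compute the rotor radius:
  r = D / 2 = 80 / 2 = 40.0 m
Calculate swept area:
  A = pi * r^2 = pi * 40.0^2
  A = 5026.55 m^2

5026.55


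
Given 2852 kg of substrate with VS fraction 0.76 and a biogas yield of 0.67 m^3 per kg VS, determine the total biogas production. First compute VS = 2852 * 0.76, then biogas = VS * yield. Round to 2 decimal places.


Compute volatile solids:
  VS = mass * VS_fraction = 2852 * 0.76 = 2167.52 kg
Calculate biogas volume:
  Biogas = VS * specific_yield = 2167.52 * 0.67
  Biogas = 1452.24 m^3

1452.24


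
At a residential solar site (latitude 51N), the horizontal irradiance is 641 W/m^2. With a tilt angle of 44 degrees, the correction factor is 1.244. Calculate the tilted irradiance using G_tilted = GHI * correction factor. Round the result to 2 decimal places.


Identify the given values:
  GHI = 641 W/m^2, tilt correction factor = 1.244
Apply the formula G_tilted = GHI * factor:
  G_tilted = 641 * 1.244
  G_tilted = 797.40 W/m^2

797.40


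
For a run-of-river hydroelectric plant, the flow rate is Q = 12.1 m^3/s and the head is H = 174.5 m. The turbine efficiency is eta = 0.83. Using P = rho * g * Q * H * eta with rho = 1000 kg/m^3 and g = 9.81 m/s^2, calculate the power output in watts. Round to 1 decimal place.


Apply the hydropower formula P = rho * g * Q * H * eta
rho * g = 1000 * 9.81 = 9810.0
P = 9810.0 * 12.1 * 174.5 * 0.83
P = 17192059.3 W

17192059.3


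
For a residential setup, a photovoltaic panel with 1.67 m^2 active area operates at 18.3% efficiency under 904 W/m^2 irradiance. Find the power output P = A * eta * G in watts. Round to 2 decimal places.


Use the solar power formula P = A * eta * G.
Given: A = 1.67 m^2, eta = 0.183, G = 904 W/m^2
P = 1.67 * 0.183 * 904
P = 276.27 W

276.27


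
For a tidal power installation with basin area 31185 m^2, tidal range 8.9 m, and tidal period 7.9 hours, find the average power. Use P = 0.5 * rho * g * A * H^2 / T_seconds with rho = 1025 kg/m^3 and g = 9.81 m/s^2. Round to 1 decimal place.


Convert period to seconds: T = 7.9 * 3600 = 28440.0 s
H^2 = 8.9^2 = 79.21
P = 0.5 * rho * g * A * H^2 / T
P = 0.5 * 1025 * 9.81 * 31185 * 79.21 / 28440.0
P = 436675.7 W

436675.7


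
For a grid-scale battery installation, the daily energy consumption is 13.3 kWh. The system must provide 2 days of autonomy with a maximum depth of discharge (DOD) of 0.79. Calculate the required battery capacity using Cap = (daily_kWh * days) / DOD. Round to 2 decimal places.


Total energy needed = daily * days = 13.3 * 2 = 26.6 kWh
Account for depth of discharge:
  Cap = total_energy / DOD = 26.6 / 0.79
  Cap = 33.67 kWh

33.67


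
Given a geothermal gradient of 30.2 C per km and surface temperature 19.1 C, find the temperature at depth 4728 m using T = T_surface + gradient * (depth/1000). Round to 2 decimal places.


Convert depth to km: 4728 / 1000 = 4.728 km
Temperature increase = gradient * depth_km = 30.2 * 4.728 = 142.79 C
Temperature at depth = T_surface + delta_T = 19.1 + 142.79
T = 161.89 C

161.89


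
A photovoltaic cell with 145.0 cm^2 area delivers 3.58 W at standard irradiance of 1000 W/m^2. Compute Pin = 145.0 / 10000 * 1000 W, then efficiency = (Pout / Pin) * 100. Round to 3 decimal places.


First compute the input power:
  Pin = area_cm2 / 10000 * G = 145.0 / 10000 * 1000 = 14.5 W
Then compute efficiency:
  Efficiency = (Pout / Pin) * 100 = (3.58 / 14.5) * 100
  Efficiency = 24.690%

24.690


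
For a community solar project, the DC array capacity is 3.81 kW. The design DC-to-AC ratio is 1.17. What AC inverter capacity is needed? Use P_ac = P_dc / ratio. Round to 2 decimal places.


The inverter AC capacity is determined by the DC/AC ratio.
Given: P_dc = 3.81 kW, DC/AC ratio = 1.17
P_ac = P_dc / ratio = 3.81 / 1.17
P_ac = 3.26 kW

3.26


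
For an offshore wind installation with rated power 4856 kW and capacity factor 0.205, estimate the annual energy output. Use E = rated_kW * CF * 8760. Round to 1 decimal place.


Annual energy = rated_kW * capacity_factor * hours_per_year
Given: P_rated = 4856 kW, CF = 0.205, hours = 8760
E = 4856 * 0.205 * 8760
E = 8720404.8 kWh

8720404.8


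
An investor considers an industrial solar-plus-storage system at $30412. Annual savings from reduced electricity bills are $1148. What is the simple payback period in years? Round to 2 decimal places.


Simple payback period = initial cost / annual savings
Payback = 30412 / 1148
Payback = 26.49 years

26.49


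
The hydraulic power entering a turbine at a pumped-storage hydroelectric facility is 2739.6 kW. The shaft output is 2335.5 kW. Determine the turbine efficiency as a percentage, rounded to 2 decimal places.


Turbine efficiency = (output power / input power) * 100
eta = (2335.5 / 2739.6) * 100
eta = 85.25%

85.25


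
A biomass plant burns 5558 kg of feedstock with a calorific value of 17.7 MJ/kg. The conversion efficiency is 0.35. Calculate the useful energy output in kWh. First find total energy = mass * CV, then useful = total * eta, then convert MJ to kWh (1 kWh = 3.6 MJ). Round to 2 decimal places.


Total energy = mass * CV = 5558 * 17.7 = 98376.6 MJ
Useful energy = total * eta = 98376.6 * 0.35 = 34431.81 MJ
Convert to kWh: 34431.81 / 3.6
Useful energy = 9564.39 kWh

9564.39


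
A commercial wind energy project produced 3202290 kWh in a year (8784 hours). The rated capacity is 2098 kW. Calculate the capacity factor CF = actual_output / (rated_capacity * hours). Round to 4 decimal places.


Capacity factor = actual output / maximum possible output
Maximum possible = rated * hours = 2098 * 8784 = 18428832 kWh
CF = 3202290 / 18428832
CF = 0.1738

0.1738


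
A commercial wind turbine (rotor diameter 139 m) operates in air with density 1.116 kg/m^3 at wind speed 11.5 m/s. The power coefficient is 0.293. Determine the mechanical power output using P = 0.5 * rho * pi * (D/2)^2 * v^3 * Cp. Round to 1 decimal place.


Step 1 -- Compute swept area:
  A = pi * (D/2)^2 = pi * (139/2)^2 = 15174.68 m^2
Step 2 -- Apply wind power equation:
  P = 0.5 * rho * A * v^3 * Cp
  v^3 = 11.5^3 = 1520.875
  P = 0.5 * 1.116 * 15174.68 * 1520.875 * 0.293
  P = 3773243.4 W

3773243.4


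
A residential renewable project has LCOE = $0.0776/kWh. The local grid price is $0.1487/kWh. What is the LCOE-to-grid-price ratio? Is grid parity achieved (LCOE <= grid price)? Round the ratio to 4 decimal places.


Compare LCOE to grid price:
  LCOE = $0.0776/kWh, Grid price = $0.1487/kWh
  Ratio = LCOE / grid_price = 0.0776 / 0.1487 = 0.5219
  Grid parity achieved (ratio <= 1)? yes

0.5219


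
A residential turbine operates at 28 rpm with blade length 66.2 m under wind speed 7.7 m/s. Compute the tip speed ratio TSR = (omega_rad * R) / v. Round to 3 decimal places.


Convert rotational speed to rad/s:
  omega = 28 * 2 * pi / 60 = 2.9322 rad/s
Compute tip speed:
  v_tip = omega * R = 2.9322 * 66.2 = 194.109 m/s
Tip speed ratio:
  TSR = v_tip / v_wind = 194.109 / 7.7 = 25.209

25.209


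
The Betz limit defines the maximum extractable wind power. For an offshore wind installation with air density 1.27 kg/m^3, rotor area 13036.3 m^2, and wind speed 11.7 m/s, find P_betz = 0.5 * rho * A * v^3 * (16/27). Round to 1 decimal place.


The Betz coefficient Cp_max = 16/27 = 0.5926
v^3 = 11.7^3 = 1601.613
P_betz = 0.5 * rho * A * v^3 * Cp_max
P_betz = 0.5 * 1.27 * 13036.3 * 1601.613 * 0.5926
P_betz = 7856730.8 W

7856730.8


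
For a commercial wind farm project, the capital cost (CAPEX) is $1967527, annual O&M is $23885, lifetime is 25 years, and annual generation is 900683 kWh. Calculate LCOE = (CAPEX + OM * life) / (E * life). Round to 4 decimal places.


Total cost = CAPEX + OM * lifetime = 1967527 + 23885 * 25 = 1967527 + 597125 = 2564652
Total generation = annual * lifetime = 900683 * 25 = 22517075 kWh
LCOE = 2564652 / 22517075
LCOE = 0.1139 $/kWh

0.1139


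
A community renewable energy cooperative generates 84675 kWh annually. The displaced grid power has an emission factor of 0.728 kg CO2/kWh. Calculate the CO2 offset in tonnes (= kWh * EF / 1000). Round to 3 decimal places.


CO2 offset in kg = generation * emission_factor
CO2 offset = 84675 * 0.728 = 61643.4 kg
Convert to tonnes:
  CO2 offset = 61643.4 / 1000 = 61.643 tonnes

61.643


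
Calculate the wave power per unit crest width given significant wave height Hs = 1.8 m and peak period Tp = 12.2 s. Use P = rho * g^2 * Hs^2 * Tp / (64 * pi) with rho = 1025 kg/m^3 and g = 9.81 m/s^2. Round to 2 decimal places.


Apply wave power formula:
  g^2 = 9.81^2 = 96.2361
  Hs^2 = 1.8^2 = 3.24
  Numerator = rho * g^2 * Hs^2 * Tp = 1025 * 96.2361 * 3.24 * 12.2 = 3899121.07
  Denominator = 64 * pi = 201.0619
  P = 3899121.07 / 201.0619 = 19392.64 W/m

19392.64


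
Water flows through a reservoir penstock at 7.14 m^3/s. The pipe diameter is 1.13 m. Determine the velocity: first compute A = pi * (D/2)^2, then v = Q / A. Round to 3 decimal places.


Compute pipe cross-sectional area:
  A = pi * (D/2)^2 = pi * (1.13/2)^2 = 1.0029 m^2
Calculate velocity:
  v = Q / A = 7.14 / 1.0029
  v = 7.120 m/s

7.120


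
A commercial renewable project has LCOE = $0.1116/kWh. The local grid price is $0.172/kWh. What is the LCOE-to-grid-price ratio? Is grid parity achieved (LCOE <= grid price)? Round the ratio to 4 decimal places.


Compare LCOE to grid price:
  LCOE = $0.1116/kWh, Grid price = $0.172/kWh
  Ratio = LCOE / grid_price = 0.1116 / 0.172 = 0.6488
  Grid parity achieved (ratio <= 1)? yes

0.6488


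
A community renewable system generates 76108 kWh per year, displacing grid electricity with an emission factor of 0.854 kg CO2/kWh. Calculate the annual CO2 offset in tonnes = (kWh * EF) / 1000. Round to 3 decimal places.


CO2 offset in kg = generation * emission_factor
CO2 offset = 76108 * 0.854 = 64996.23 kg
Convert to tonnes:
  CO2 offset = 64996.23 / 1000 = 64.996 tonnes

64.996


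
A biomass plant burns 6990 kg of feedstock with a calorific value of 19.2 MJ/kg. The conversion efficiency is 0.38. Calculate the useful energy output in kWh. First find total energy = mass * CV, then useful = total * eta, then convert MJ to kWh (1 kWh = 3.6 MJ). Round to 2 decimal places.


Total energy = mass * CV = 6990 * 19.2 = 134208.0 MJ
Useful energy = total * eta = 134208.0 * 0.38 = 50999.04 MJ
Convert to kWh: 50999.04 / 3.6
Useful energy = 14166.40 kWh

14166.40


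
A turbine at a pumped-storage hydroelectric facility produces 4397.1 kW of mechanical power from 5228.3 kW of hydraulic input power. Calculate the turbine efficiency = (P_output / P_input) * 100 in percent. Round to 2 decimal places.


Turbine efficiency = (output power / input power) * 100
eta = (4397.1 / 5228.3) * 100
eta = 84.10%

84.10


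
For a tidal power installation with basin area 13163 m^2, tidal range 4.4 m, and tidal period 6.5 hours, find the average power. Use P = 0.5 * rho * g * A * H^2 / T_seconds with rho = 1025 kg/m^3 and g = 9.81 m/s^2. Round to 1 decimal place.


Convert period to seconds: T = 6.5 * 3600 = 23400.0 s
H^2 = 4.4^2 = 19.36
P = 0.5 * rho * g * A * H^2 / T
P = 0.5 * 1025 * 9.81 * 13163 * 19.36 / 23400.0
P = 54752.9 W

54752.9


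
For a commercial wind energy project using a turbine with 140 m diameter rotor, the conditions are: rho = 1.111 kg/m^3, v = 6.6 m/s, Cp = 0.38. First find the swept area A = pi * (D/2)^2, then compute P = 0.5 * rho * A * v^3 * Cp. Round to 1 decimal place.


Step 1 -- Compute swept area:
  A = pi * (D/2)^2 = pi * (140/2)^2 = 15393.8 m^2
Step 2 -- Apply wind power equation:
  P = 0.5 * rho * A * v^3 * Cp
  v^3 = 6.6^3 = 287.496
  P = 0.5 * 1.111 * 15393.8 * 287.496 * 0.38
  P = 934212.0 W

934212.0


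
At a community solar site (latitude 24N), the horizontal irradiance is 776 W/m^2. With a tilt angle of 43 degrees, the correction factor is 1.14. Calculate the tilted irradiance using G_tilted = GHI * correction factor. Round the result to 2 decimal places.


Identify the given values:
  GHI = 776 W/m^2, tilt correction factor = 1.14
Apply the formula G_tilted = GHI * factor:
  G_tilted = 776 * 1.14
  G_tilted = 884.64 W/m^2

884.64


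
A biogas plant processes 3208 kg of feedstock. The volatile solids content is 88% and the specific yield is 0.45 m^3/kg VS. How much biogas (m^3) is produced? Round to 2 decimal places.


Compute volatile solids:
  VS = mass * VS_fraction = 3208 * 0.88 = 2823.04 kg
Calculate biogas volume:
  Biogas = VS * specific_yield = 2823.04 * 0.45
  Biogas = 1270.37 m^3

1270.37


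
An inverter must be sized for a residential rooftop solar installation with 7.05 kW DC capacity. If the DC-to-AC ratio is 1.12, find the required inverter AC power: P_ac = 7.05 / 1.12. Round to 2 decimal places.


The inverter AC capacity is determined by the DC/AC ratio.
Given: P_dc = 7.05 kW, DC/AC ratio = 1.12
P_ac = P_dc / ratio = 7.05 / 1.12
P_ac = 6.29 kW

6.29


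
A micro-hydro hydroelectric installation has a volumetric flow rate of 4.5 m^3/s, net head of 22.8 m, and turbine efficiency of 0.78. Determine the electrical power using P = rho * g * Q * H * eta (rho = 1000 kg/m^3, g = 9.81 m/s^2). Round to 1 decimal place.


Apply the hydropower formula P = rho * g * Q * H * eta
rho * g = 1000 * 9.81 = 9810.0
P = 9810.0 * 4.5 * 22.8 * 0.78
P = 785074.7 W

785074.7


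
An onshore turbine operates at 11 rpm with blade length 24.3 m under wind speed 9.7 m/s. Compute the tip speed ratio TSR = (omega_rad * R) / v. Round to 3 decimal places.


Convert rotational speed to rad/s:
  omega = 11 * 2 * pi / 60 = 1.1519 rad/s
Compute tip speed:
  v_tip = omega * R = 1.1519 * 24.3 = 27.992 m/s
Tip speed ratio:
  TSR = v_tip / v_wind = 27.992 / 9.7 = 2.886

2.886


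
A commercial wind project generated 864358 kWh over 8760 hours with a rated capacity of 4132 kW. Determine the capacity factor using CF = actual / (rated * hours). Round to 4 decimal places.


Capacity factor = actual output / maximum possible output
Maximum possible = rated * hours = 4132 * 8760 = 36196320 kWh
CF = 864358 / 36196320
CF = 0.0239

0.0239


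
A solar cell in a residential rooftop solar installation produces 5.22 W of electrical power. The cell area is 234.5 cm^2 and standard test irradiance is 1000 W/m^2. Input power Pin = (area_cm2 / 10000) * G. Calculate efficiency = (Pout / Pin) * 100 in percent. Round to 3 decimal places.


First compute the input power:
  Pin = area_cm2 / 10000 * G = 234.5 / 10000 * 1000 = 23.45 W
Then compute efficiency:
  Efficiency = (Pout / Pin) * 100 = (5.22 / 23.45) * 100
  Efficiency = 22.260%

22.260


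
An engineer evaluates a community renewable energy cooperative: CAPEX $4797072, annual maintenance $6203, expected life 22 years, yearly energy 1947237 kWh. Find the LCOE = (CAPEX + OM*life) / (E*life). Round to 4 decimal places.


Total cost = CAPEX + OM * lifetime = 4797072 + 6203 * 22 = 4797072 + 136466 = 4933538
Total generation = annual * lifetime = 1947237 * 22 = 42839214 kWh
LCOE = 4933538 / 42839214
LCOE = 0.1152 $/kWh

0.1152


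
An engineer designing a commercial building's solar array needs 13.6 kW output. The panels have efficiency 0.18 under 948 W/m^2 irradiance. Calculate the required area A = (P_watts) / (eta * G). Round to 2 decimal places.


Convert target power to watts: P = 13.6 * 1000 = 13600.0 W
Compute denominator: eta * G = 0.18 * 948 = 170.64
Required area A = P / (eta * G) = 13600.0 / 170.64
A = 79.70 m^2

79.70


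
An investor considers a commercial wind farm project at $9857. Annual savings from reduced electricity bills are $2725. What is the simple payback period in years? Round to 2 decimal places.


Simple payback period = initial cost / annual savings
Payback = 9857 / 2725
Payback = 3.62 years

3.62


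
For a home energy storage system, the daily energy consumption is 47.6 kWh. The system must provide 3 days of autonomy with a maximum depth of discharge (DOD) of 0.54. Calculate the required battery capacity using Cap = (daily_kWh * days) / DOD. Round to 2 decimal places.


Total energy needed = daily * days = 47.6 * 3 = 142.8 kWh
Account for depth of discharge:
  Cap = total_energy / DOD = 142.8 / 0.54
  Cap = 264.44 kWh

264.44


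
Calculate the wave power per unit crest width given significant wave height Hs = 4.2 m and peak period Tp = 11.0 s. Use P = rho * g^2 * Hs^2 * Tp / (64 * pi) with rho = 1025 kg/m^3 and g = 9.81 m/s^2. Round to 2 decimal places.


Apply wave power formula:
  g^2 = 9.81^2 = 96.2361
  Hs^2 = 4.2^2 = 17.64
  Numerator = rho * g^2 * Hs^2 * Tp = 1025 * 96.2361 * 17.64 * 11.0 = 19140494.17
  Denominator = 64 * pi = 201.0619
  P = 19140494.17 / 201.0619 = 95197.01 W/m

95197.01


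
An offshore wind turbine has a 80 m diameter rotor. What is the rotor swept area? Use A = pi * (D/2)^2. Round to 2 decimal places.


Compute the rotor radius:
  r = D / 2 = 80 / 2 = 40.0 m
Calculate swept area:
  A = pi * r^2 = pi * 40.0^2
  A = 5026.55 m^2

5026.55


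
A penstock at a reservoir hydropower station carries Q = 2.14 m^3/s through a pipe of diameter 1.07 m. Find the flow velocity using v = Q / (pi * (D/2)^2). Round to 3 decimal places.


Compute pipe cross-sectional area:
  A = pi * (D/2)^2 = pi * (1.07/2)^2 = 0.8992 m^2
Calculate velocity:
  v = Q / A = 2.14 / 0.8992
  v = 2.380 m/s

2.380


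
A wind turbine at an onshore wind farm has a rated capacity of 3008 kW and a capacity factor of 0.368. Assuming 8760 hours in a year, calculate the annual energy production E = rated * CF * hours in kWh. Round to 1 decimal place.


Annual energy = rated_kW * capacity_factor * hours_per_year
Given: P_rated = 3008 kW, CF = 0.368, hours = 8760
E = 3008 * 0.368 * 8760
E = 9696829.4 kWh

9696829.4


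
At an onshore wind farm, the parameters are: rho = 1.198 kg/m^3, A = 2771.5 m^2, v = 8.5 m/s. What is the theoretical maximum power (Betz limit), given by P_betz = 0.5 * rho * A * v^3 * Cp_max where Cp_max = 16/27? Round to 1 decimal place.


The Betz coefficient Cp_max = 16/27 = 0.5926
v^3 = 8.5^3 = 614.125
P_betz = 0.5 * rho * A * v^3 * Cp_max
P_betz = 0.5 * 1.198 * 2771.5 * 614.125 * 0.5926
P_betz = 604163.8 W

604163.8


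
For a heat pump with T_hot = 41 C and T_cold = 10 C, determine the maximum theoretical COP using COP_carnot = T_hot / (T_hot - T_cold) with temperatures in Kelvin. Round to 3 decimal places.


Convert to Kelvin:
  T_hot = 41 + 273.15 = 314.15 K
  T_cold = 10 + 273.15 = 283.15 K
Apply Carnot COP formula:
  COP = T_hot_K / (T_hot_K - T_cold_K) = 314.15 / 31.0
  COP = 10.134

10.134


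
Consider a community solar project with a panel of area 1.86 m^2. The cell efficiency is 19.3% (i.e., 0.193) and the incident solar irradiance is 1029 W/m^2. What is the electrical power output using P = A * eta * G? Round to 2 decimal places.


Use the solar power formula P = A * eta * G.
Given: A = 1.86 m^2, eta = 0.193, G = 1029 W/m^2
P = 1.86 * 0.193 * 1029
P = 369.39 W

369.39


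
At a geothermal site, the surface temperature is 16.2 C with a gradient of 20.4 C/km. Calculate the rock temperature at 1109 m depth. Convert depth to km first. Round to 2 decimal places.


Convert depth to km: 1109 / 1000 = 1.109 km
Temperature increase = gradient * depth_km = 20.4 * 1.109 = 22.62 C
Temperature at depth = T_surface + delta_T = 16.2 + 22.62
T = 38.82 C

38.82


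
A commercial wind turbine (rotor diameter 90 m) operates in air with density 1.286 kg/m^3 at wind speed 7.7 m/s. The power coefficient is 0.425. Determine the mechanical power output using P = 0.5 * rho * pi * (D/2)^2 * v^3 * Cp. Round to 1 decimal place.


Step 1 -- Compute swept area:
  A = pi * (D/2)^2 = pi * (90/2)^2 = 6361.73 m^2
Step 2 -- Apply wind power equation:
  P = 0.5 * rho * A * v^3 * Cp
  v^3 = 7.7^3 = 456.533
  P = 0.5 * 1.286 * 6361.73 * 456.533 * 0.425
  P = 793682.8 W

793682.8


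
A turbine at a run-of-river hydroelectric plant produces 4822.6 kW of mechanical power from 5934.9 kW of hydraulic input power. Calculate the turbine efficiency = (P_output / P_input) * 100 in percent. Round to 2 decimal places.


Turbine efficiency = (output power / input power) * 100
eta = (4822.6 / 5934.9) * 100
eta = 81.26%

81.26


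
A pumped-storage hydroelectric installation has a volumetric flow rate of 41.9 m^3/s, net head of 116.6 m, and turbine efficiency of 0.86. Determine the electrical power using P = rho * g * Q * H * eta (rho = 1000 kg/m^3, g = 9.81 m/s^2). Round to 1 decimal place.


Apply the hydropower formula P = rho * g * Q * H * eta
rho * g = 1000 * 9.81 = 9810.0
P = 9810.0 * 41.9 * 116.6 * 0.86
P = 41217346.8 W

41217346.8


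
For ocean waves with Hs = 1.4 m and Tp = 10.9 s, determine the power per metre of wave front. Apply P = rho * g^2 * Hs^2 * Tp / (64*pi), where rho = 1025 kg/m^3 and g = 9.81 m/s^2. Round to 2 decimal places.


Apply wave power formula:
  g^2 = 9.81^2 = 96.2361
  Hs^2 = 1.4^2 = 1.96
  Numerator = rho * g^2 * Hs^2 * Tp = 1025 * 96.2361 * 1.96 * 10.9 = 2107387.74
  Denominator = 64 * pi = 201.0619
  P = 2107387.74 / 201.0619 = 10481.29 W/m

10481.29


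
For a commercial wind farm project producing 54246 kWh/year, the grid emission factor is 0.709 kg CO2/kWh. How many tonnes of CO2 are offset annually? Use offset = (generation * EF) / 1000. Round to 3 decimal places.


CO2 offset in kg = generation * emission_factor
CO2 offset = 54246 * 0.709 = 38460.41 kg
Convert to tonnes:
  CO2 offset = 38460.41 / 1000 = 38.460 tonnes

38.460


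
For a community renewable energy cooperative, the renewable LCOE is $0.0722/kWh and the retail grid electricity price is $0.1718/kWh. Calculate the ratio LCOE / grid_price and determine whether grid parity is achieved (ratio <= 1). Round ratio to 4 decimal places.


Compare LCOE to grid price:
  LCOE = $0.0722/kWh, Grid price = $0.1718/kWh
  Ratio = LCOE / grid_price = 0.0722 / 0.1718 = 0.4203
  Grid parity achieved (ratio <= 1)? yes

0.4203


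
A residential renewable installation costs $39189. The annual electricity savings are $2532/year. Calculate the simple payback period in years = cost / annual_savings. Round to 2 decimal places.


Simple payback period = initial cost / annual savings
Payback = 39189 / 2532
Payback = 15.48 years

15.48


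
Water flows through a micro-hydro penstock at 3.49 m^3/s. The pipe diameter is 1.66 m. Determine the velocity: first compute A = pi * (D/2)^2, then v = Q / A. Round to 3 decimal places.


Compute pipe cross-sectional area:
  A = pi * (D/2)^2 = pi * (1.66/2)^2 = 2.1642 m^2
Calculate velocity:
  v = Q / A = 3.49 / 2.1642
  v = 1.613 m/s

1.613


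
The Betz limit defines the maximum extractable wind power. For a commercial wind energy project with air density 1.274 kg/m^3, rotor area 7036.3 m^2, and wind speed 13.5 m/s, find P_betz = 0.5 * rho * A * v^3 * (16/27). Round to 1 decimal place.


The Betz coefficient Cp_max = 16/27 = 0.5926
v^3 = 13.5^3 = 2460.375
P_betz = 0.5 * rho * A * v^3 * Cp_max
P_betz = 0.5 * 1.274 * 7036.3 * 2460.375 * 0.5926
P_betz = 6534935.5 W

6534935.5


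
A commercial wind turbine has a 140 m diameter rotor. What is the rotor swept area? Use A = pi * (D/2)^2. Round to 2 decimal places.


Compute the rotor radius:
  r = D / 2 = 140 / 2 = 70.0 m
Calculate swept area:
  A = pi * r^2 = pi * 70.0^2
  A = 15393.80 m^2

15393.80


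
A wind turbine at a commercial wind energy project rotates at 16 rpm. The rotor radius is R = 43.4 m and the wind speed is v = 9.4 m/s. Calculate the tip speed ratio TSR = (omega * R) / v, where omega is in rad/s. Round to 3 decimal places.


Convert rotational speed to rad/s:
  omega = 16 * 2 * pi / 60 = 1.6755 rad/s
Compute tip speed:
  v_tip = omega * R = 1.6755 * 43.4 = 72.717 m/s
Tip speed ratio:
  TSR = v_tip / v_wind = 72.717 / 9.4 = 7.736

7.736


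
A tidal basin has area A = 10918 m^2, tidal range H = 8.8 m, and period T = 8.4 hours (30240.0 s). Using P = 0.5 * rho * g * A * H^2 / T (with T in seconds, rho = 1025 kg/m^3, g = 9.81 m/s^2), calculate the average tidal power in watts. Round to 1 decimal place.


Convert period to seconds: T = 8.4 * 3600 = 30240.0 s
H^2 = 8.8^2 = 77.44
P = 0.5 * rho * g * A * H^2 / T
P = 0.5 * 1025 * 9.81 * 10918 * 77.44 / 30240.0
P = 140569.0 W

140569.0


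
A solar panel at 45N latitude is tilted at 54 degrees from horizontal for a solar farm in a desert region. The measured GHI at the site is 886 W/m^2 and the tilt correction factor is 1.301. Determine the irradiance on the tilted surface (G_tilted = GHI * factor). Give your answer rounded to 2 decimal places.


Identify the given values:
  GHI = 886 W/m^2, tilt correction factor = 1.301
Apply the formula G_tilted = GHI * factor:
  G_tilted = 886 * 1.301
  G_tilted = 1152.69 W/m^2

1152.69


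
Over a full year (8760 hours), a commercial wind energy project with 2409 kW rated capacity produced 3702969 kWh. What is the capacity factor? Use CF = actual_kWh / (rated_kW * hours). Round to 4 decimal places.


Capacity factor = actual output / maximum possible output
Maximum possible = rated * hours = 2409 * 8760 = 21102840 kWh
CF = 3702969 / 21102840
CF = 0.1755

0.1755


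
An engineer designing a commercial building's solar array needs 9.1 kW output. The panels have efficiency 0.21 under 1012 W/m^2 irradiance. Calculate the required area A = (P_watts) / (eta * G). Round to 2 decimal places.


Convert target power to watts: P = 9.1 * 1000 = 9100.0 W
Compute denominator: eta * G = 0.21 * 1012 = 212.52
Required area A = P / (eta * G) = 9100.0 / 212.52
A = 42.82 m^2

42.82


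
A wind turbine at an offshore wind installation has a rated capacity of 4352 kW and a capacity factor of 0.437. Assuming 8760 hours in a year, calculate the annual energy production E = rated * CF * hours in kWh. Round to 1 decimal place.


Annual energy = rated_kW * capacity_factor * hours_per_year
Given: P_rated = 4352 kW, CF = 0.437, hours = 8760
E = 4352 * 0.437 * 8760
E = 16659978.2 kWh

16659978.2


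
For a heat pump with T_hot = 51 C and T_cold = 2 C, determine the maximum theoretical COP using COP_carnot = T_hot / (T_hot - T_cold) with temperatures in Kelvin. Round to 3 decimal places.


Convert to Kelvin:
  T_hot = 51 + 273.15 = 324.15 K
  T_cold = 2 + 273.15 = 275.15 K
Apply Carnot COP formula:
  COP = T_hot_K / (T_hot_K - T_cold_K) = 324.15 / 49.0
  COP = 6.615

6.615


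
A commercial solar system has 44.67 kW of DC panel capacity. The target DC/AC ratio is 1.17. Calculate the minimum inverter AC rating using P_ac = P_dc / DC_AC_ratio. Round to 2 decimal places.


The inverter AC capacity is determined by the DC/AC ratio.
Given: P_dc = 44.67 kW, DC/AC ratio = 1.17
P_ac = P_dc / ratio = 44.67 / 1.17
P_ac = 38.18 kW

38.18


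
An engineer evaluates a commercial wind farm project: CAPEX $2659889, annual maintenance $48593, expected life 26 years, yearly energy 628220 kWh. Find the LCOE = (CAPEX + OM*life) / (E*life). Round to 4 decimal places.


Total cost = CAPEX + OM * lifetime = 2659889 + 48593 * 26 = 2659889 + 1263418 = 3923307
Total generation = annual * lifetime = 628220 * 26 = 16333720 kWh
LCOE = 3923307 / 16333720
LCOE = 0.2402 $/kWh

0.2402


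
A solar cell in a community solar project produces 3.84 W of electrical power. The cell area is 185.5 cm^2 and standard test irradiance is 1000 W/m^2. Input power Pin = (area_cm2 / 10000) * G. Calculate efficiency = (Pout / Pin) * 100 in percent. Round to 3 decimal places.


First compute the input power:
  Pin = area_cm2 / 10000 * G = 185.5 / 10000 * 1000 = 18.55 W
Then compute efficiency:
  Efficiency = (Pout / Pin) * 100 = (3.84 / 18.55) * 100
  Efficiency = 20.701%

20.701


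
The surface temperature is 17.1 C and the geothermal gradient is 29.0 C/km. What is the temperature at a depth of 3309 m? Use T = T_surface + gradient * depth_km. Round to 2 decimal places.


Convert depth to km: 3309 / 1000 = 3.309 km
Temperature increase = gradient * depth_km = 29.0 * 3.309 = 95.96 C
Temperature at depth = T_surface + delta_T = 17.1 + 95.96
T = 113.06 C

113.06


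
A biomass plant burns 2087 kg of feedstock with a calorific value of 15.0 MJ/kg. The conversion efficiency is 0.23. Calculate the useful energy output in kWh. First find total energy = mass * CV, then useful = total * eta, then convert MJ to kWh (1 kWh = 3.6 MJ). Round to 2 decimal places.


Total energy = mass * CV = 2087 * 15.0 = 31305.0 MJ
Useful energy = total * eta = 31305.0 * 0.23 = 7200.15 MJ
Convert to kWh: 7200.15 / 3.6
Useful energy = 2000.04 kWh

2000.04


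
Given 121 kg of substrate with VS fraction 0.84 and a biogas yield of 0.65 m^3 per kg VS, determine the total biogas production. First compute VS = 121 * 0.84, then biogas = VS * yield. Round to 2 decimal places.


Compute volatile solids:
  VS = mass * VS_fraction = 121 * 0.84 = 101.64 kg
Calculate biogas volume:
  Biogas = VS * specific_yield = 101.64 * 0.65
  Biogas = 66.07 m^3

66.07


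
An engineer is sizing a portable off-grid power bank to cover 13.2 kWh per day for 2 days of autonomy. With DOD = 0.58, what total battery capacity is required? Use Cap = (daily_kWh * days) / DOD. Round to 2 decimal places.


Total energy needed = daily * days = 13.2 * 2 = 26.4 kWh
Account for depth of discharge:
  Cap = total_energy / DOD = 26.4 / 0.58
  Cap = 45.52 kWh

45.52


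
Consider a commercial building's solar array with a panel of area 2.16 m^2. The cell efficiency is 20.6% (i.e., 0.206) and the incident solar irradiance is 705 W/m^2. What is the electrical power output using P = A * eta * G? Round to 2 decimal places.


Use the solar power formula P = A * eta * G.
Given: A = 2.16 m^2, eta = 0.206, G = 705 W/m^2
P = 2.16 * 0.206 * 705
P = 313.70 W

313.70


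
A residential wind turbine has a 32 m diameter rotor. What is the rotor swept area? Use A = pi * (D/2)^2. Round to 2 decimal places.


Compute the rotor radius:
  r = D / 2 = 32 / 2 = 16.0 m
Calculate swept area:
  A = pi * r^2 = pi * 16.0^2
  A = 804.25 m^2

804.25


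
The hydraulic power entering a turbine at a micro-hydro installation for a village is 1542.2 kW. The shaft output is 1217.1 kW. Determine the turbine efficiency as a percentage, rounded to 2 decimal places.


Turbine efficiency = (output power / input power) * 100
eta = (1217.1 / 1542.2) * 100
eta = 78.92%

78.92


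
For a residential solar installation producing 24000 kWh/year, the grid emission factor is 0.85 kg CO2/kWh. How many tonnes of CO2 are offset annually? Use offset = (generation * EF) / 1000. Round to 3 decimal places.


CO2 offset in kg = generation * emission_factor
CO2 offset = 24000 * 0.85 = 20400.0 kg
Convert to tonnes:
  CO2 offset = 20400.0 / 1000 = 20.400 tonnes

20.400


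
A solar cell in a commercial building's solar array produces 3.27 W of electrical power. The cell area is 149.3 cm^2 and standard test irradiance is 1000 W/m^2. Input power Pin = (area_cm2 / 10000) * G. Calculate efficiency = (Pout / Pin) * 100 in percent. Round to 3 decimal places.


First compute the input power:
  Pin = area_cm2 / 10000 * G = 149.3 / 10000 * 1000 = 14.93 W
Then compute efficiency:
  Efficiency = (Pout / Pin) * 100 = (3.27 / 14.93) * 100
  Efficiency = 21.902%

21.902


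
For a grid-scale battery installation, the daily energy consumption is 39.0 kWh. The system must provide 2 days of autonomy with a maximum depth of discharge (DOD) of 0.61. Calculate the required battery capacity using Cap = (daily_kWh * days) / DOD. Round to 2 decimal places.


Total energy needed = daily * days = 39.0 * 2 = 78.0 kWh
Account for depth of discharge:
  Cap = total_energy / DOD = 78.0 / 0.61
  Cap = 127.87 kWh

127.87


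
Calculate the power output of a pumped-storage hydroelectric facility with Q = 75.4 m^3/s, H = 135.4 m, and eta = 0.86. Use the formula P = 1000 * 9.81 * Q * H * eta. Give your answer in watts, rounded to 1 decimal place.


Apply the hydropower formula P = rho * g * Q * H * eta
rho * g = 1000 * 9.81 = 9810.0
P = 9810.0 * 75.4 * 135.4 * 0.86
P = 86130599.3 W

86130599.3


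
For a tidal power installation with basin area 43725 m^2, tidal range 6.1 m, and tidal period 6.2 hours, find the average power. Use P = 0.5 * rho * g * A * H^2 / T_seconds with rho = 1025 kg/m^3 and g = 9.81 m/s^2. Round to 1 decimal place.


Convert period to seconds: T = 6.2 * 3600 = 22320.0 s
H^2 = 6.1^2 = 37.21
P = 0.5 * rho * g * A * H^2 / T
P = 0.5 * 1025 * 9.81 * 43725 * 37.21 / 22320.0
P = 366486.7 W

366486.7


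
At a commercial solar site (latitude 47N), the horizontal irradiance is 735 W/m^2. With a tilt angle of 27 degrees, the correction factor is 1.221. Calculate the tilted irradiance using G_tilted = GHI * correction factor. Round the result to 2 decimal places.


Identify the given values:
  GHI = 735 W/m^2, tilt correction factor = 1.221
Apply the formula G_tilted = GHI * factor:
  G_tilted = 735 * 1.221
  G_tilted = 897.44 W/m^2

897.44


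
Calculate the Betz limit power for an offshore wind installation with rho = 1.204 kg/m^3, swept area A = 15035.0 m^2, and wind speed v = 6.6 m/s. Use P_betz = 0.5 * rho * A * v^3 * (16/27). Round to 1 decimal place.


The Betz coefficient Cp_max = 16/27 = 0.5926
v^3 = 6.6^3 = 287.496
P_betz = 0.5 * rho * A * v^3 * Cp_max
P_betz = 0.5 * 1.204 * 15035.0 * 287.496 * 0.5926
P_betz = 1542012.7 W

1542012.7


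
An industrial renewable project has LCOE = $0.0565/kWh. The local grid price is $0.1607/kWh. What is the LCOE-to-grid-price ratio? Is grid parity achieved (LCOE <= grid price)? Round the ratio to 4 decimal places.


Compare LCOE to grid price:
  LCOE = $0.0565/kWh, Grid price = $0.1607/kWh
  Ratio = LCOE / grid_price = 0.0565 / 0.1607 = 0.3516
  Grid parity achieved (ratio <= 1)? yes

0.3516
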